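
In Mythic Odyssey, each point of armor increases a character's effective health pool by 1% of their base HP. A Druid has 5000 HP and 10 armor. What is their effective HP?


EHP = 5000 * (1 + 10/100)
= 5000 * (1 + 0.1)
= 5000 * 1.1
= 5500.0

5500.0 EHP


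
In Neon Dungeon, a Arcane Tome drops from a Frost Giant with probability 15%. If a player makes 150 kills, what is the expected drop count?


Expected drops = kills * (drop_rate / 100)
= 150 * (15 / 100)
= 150 * 0.15
= 22.5

22.5 drops


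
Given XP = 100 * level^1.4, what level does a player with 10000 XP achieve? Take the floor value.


XP = 100 * level^1.4, so level = (XP / 100)^(1/1.4)
= (10000 / 100)^(1/1.4)
= 100.0^0.7143
= 26.827
Floor: level = 26

level 26


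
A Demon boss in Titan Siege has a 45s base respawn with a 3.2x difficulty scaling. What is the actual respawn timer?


Respawn time = base * multiplier
= 45 * 3.2
= 144.0 seconds

144.0 seconds


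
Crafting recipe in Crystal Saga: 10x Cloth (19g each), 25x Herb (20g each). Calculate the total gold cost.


Cost breakdown:
  Cloth: 10 * 19 = 190
  Herb: 25 * 20 = 500
Total = 190 + 500 = 690

690 gold


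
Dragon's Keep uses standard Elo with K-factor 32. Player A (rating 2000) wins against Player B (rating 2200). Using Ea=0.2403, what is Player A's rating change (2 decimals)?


Elo update: delta = K * (S - Ea), where S = 1 (wins)
S - Ea = 1 - 0.2403 = 0.7597
Rating change = 32 * 0.7597
= 24.31

24.31 rating points


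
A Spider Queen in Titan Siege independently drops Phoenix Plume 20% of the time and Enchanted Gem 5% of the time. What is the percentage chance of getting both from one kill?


For independent events, P(both) = P(A) * P(B)
= 20% * 5%
= 100 / 100 %
= 1.0%

1.0%


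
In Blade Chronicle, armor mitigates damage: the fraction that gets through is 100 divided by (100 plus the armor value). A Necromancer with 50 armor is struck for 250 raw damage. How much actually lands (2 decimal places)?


actual = 250 * 100 / (100 + 50)
= 250 * 100 / 150
= 25000 / 150
= 166.67

166.67 damage


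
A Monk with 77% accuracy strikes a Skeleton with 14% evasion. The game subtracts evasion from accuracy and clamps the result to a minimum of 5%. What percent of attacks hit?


accuracy - evasion = 77 - 14 = 63
Apply floor: max(63, 5) = 63
Hit chance = 63%

63%


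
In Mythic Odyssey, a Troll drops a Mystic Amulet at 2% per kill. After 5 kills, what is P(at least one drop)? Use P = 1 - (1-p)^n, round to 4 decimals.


P(at least one) = 1 - P(none) = 1 - (1-p)^n
p = 2/100 = 0.02
1 - p = 0.98
(1 - p)^5 = 0.98^5 = 0.903921
P(at least one) = 1 - 0.903921 = 0.0961

0.0961


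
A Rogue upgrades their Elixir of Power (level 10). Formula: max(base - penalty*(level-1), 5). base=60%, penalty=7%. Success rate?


raw_rate = 60 - 7 * (10 - 1)
= 60 - 7 * 9
= 60 - 63
= -3
Apply floor: max(-3, 5) = 5%

5%


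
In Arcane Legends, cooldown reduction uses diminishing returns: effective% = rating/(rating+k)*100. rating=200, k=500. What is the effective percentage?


effective% = rating / (rating + k) * 100
= 200 / (200 + 500) * 100
= 200 / 700 * 100
= 0.285714 * 100
= 28.57%

28.57%


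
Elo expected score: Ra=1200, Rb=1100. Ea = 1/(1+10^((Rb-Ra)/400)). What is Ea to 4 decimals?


Elo expected score: Ea = 1/(1 + 10^((Rb-Ra)/400))
Rb - Ra = 1100 - 1200 = -100
(Rb-Ra)/400 = -100/400 = -0.25
10^-0.25 = 0.562341
Ea = 1/(1 + 0.562341) = 1/1.562341 = 0.6401

0.6401


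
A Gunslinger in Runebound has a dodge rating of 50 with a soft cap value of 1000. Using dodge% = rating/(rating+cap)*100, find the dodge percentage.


dodge% = 50 / (50 + 1000) * 100
= 50 / 1050 * 100
= 0.047619 * 100
= 4.76%

4.76%


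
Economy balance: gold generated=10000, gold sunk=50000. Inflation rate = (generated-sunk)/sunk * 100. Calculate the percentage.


Net gold = 10000 - 50000 = -40000
Inflation rate = net / sunk * 100 = -40000 / 50000 * 100
= -0.8 * 100
= -80.00%

-80.00%


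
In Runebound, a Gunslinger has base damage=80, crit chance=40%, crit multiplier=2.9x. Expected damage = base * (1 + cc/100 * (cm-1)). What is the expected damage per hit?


E[dmg] = base * (1 + crit_chance * (crit_mult - 1))
cc as decimal = 40/100 = 0.4
cm - 1 = 2.9 - 1 = 1.9
Bonus factor = 0.4 * 1.9 = 0.76
Total multiplier = 1 + 0.76 = 1.76
Expected damage = 80 * 1.76 = 140.80

140.80 damage


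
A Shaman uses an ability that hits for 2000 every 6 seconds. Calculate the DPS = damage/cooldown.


DPS = damage / cooldown
= 2000 / 6
= 333.33

333.33 DPS


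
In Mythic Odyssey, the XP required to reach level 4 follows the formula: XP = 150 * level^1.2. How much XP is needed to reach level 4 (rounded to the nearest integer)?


XP = 150 * level^1.2
Substitute level = 4:
XP = 150 * 4^1.2
= 150 * 5.278
= 792

792 XP


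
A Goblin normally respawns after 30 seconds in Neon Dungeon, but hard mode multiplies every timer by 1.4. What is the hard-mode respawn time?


Respawn time = base * multiplier
= 30 * 1.4
= 42.0 seconds

42.0 seconds


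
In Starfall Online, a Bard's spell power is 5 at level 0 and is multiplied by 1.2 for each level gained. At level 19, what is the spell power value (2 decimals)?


value = base * growth^level
= 5 * 1.2^19
= 5 * 31.948
= 159.74

159.74 spell power


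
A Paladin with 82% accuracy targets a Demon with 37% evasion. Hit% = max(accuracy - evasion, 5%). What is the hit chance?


accuracy - evasion = 82 - 37 = 45
Apply floor: max(45, 5) = 45
Hit chance = 45%

45%


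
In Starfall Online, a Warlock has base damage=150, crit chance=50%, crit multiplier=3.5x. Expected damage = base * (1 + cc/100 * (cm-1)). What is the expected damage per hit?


E[dmg] = base * (1 + crit_chance * (crit_mult - 1))
cc as decimal = 50/100 = 0.5
cm - 1 = 3.5 - 1 = 2.5
Bonus factor = 0.5 * 2.5 = 1.25
Total multiplier = 1 + 1.25 = 2.25
Expected damage = 150 * 2.25 = 337.50

337.50 damage


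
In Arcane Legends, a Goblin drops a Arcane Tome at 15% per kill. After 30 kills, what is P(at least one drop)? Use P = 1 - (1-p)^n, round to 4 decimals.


P(at least one) = 1 - P(none) = 1 - (1-p)^n
p = 15/100 = 0.15
1 - p = 0.85
(1 - p)^30 = 0.85^30 = 0.007631
P(at least one) = 1 - 0.007631 = 0.9924

0.9924


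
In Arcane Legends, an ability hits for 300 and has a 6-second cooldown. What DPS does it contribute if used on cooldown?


DPS = damage / cooldown
= 300 / 6
= 50.00

50.00 DPS


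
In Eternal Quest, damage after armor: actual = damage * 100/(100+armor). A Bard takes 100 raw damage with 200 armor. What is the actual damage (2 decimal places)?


actual = 100 * 100 / (100 + 200)
= 100 * 100 / 300
= 10000 / 300
= 33.33

33.33 damage


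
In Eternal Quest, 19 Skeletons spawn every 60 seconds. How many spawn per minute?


Spawns per minute = count * (60 / interval)
= 19 * (60 / 60)
= 19 * 1.0
= 19.0

19.0 per minute


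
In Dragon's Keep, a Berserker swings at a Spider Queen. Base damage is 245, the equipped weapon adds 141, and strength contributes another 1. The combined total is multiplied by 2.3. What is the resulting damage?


Sum base + weapon + str = 245 + 141 + 1 = 387
Multiply by 2.3:
387 * 2.3 = 890.1

890.1 damage


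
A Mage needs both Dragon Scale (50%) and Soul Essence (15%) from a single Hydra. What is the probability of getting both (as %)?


For independent events, P(both) = P(A) * P(B)
= 50% * 15%
= 750 / 100 %
= 7.5%

7.5%


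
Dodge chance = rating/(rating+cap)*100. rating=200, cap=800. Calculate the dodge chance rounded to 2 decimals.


dodge% = 200 / (200 + 800) * 100
= 200 / 1000 * 100
= 0.2 * 100
= 20.00%

20.00%


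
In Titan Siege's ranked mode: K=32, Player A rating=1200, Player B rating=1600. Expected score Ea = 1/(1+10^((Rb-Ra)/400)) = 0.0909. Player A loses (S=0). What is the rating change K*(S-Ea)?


Elo update: delta = K * (S - Ea), where S = 0 (loses)
S - Ea = 0 - 0.0909 = -0.0909
Rating change = 32 * -0.0909
= -2.91

-2.91 rating points


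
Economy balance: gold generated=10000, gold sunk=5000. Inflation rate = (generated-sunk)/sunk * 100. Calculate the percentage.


Net gold = 10000 - 5000 = 5000
Inflation rate = net / sunk * 100 = 5000 / 5000 * 100
= 1.0 * 100
= 100.00%

100.00%


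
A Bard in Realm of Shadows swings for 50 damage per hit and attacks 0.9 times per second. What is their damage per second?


DPS = damage * attack_speed
= 50 * 0.9
= 45.0

45.0 DPS


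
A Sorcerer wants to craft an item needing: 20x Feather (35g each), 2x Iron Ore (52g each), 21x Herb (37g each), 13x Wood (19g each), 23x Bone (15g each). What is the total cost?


Cost breakdown:
  Feather: 20 * 35 = 700
  Iron Ore: 2 * 52 = 104
  Herb: 21 * 37 = 777
  Wood: 13 * 19 = 247
  Bone: 23 * 15 = 345
Total = 700 + 104 + 777 + 247 + 345 = 2173

2173 gold


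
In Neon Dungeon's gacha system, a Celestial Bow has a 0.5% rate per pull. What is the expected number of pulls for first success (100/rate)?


Expected pulls for a geometric distribution = 1/p = 100 / rate%
= 100 / 0.5
= 200.0

200.0 pulls


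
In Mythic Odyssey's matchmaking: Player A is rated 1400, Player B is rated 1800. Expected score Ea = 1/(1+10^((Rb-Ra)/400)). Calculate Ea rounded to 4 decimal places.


Elo expected score: Ea = 1/(1 + 10^((Rb-Ra)/400))
Rb - Ra = 1800 - 1400 = 400
(Rb-Ra)/400 = 400/400 = 1.0
10^1.0 = 10.0
Ea = 1/(1 + 10.0) = 1/11.0 = 0.0909

0.0909


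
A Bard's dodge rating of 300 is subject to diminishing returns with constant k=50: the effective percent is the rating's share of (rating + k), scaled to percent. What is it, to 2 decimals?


effective% = rating / (rating + k) * 100
= 300 / (300 + 50) * 100
= 300 / 350 * 100
= 0.857143 * 100
= 85.71%

85.71%


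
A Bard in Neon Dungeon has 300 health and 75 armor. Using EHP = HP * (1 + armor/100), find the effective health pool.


EHP = 300 * (1 + 75/100)
= 300 * (1 + 0.75)
= 300 * 1.75
= 525.0

525.0 EHP


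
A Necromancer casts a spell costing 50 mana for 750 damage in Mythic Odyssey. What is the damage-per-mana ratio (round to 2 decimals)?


Efficiency = damage / mana
= 750 / 50
= 15.00

15.00 dmg/mana


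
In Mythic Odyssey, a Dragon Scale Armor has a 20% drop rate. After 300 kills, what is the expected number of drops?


Expected drops = kills * (drop_rate / 100)
= 300 * (20 / 100)
= 300 * 0.2
= 60.0

60.0 drops


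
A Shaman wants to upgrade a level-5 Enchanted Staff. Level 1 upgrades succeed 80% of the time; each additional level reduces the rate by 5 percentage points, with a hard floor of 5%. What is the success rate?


raw_rate = 80 - 5 * (5 - 1)
= 80 - 5 * 4
= 80 - 20
= 60
Apply floor: max(60, 5) = 60%

60%


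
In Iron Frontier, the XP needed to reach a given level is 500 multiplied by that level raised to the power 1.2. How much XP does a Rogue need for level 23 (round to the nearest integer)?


XP = 500 * level^1.2
Substitute level = 23:
XP = 500 * 23^1.2
= 500 * 43.0599
= 21530

21530 XP


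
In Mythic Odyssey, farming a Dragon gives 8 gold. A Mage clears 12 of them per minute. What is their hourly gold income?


Gold per minute = 8 * 12 = 96
Gold per hour = 96 * 60 = 5760

5760 gold/hour


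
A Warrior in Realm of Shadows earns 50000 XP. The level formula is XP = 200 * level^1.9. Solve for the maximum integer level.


XP = 200 * level^1.9, so level = (XP / 200)^(1/1.9)
= (50000 / 200)^(1/1.9)
= 250.0^0.5263
= 18.2841
Floor: level = 18

level 18


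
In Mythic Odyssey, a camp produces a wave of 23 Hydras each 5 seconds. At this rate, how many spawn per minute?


Spawns per minute = count * (60 / interval)
= 23 * (60 / 5)
= 23 * 12.0
= 276.0

276.0 per minute


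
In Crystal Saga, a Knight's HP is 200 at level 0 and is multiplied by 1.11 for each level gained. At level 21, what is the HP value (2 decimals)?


value = base * growth^level
= 200 * 1.11^21
= 200 * 8.949166
= 1789.83

1789.83 HP


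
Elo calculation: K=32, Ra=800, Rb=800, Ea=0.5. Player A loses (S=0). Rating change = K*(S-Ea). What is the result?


Elo update: delta = K * (S - Ea), where S = 0 (loses)
S - Ea = 0 - 0.5 = -0.5
Rating change = 32 * -0.5
= -16.00

-16.00 rating points


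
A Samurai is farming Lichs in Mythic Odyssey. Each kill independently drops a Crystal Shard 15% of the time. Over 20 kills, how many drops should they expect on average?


Expected drops = kills * (drop_rate / 100)
= 20 * (15 / 100)
= 20 * 0.15
= 3.0

3.0 drops


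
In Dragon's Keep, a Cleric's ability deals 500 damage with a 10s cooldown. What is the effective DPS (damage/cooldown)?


DPS = damage / cooldown
= 500 / 10
= 50.00

50.00 DPS


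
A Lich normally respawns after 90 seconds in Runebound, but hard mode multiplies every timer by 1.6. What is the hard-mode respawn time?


Respawn time = base * multiplier
= 90 * 1.6
= 144.0 seconds

144.0 seconds


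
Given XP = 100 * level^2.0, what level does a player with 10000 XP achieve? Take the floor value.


XP = 100 * level^2.0, so level = (XP / 100)^(1/2.0)
= (10000 / 100)^(1/2.0)
= 100.0^0.5
= 10.0
Floor: level = 10

level 10


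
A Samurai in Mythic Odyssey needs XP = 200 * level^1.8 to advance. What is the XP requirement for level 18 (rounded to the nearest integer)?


XP = 200 * level^1.8
Substitute level = 18:
XP = 200 * 18^1.8
= 200 * 181.7567
= 36351

36351 XP


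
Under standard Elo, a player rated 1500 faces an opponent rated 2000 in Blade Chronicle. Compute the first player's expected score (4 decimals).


Elo expected score: Ea = 1/(1 + 10^((Rb-Ra)/400))
Rb - Ra = 2000 - 1500 = 500
(Rb-Ra)/400 = 500/400 = 1.25
10^1.25 = 17.782794
Ea = 1/(1 + 17.782794) = 1/18.782794 = 0.0532

0.0532


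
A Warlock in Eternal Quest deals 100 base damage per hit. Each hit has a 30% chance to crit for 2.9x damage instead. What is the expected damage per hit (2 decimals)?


E[dmg] = base * (1 + crit_chance * (crit_mult - 1))
cc as decimal = 30/100 = 0.3
cm - 1 = 2.9 - 1 = 1.9
Bonus factor = 0.3 * 1.9 = 0.57
Total multiplier = 1 + 0.57 = 1.57
Expected damage = 100 * 1.57 = 157.00

157.00 damage


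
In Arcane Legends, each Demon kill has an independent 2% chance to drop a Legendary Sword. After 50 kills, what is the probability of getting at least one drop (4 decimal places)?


P(at least one) = 1 - P(none) = 1 - (1-p)^n
p = 2/100 = 0.02
1 - p = 0.98
(1 - p)^50 = 0.98^50 = 0.364170
P(at least one) = 1 - 0.364170 = 0.6358

0.6358


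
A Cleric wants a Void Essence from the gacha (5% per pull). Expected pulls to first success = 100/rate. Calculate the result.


Expected pulls for a geometric distribution = 1/p = 100 / rate%
= 100 / 5
= 20.0

20.0 pulls


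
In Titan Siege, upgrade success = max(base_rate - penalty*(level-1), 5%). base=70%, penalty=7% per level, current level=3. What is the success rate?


raw_rate = 70 - 7 * (3 - 1)
= 70 - 7 * 2
= 70 - 14
= 56
Apply floor: max(56, 5) = 56%

56%


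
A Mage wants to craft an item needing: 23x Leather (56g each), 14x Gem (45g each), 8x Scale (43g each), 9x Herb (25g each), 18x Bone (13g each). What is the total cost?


Cost breakdown:
  Leather: 23 * 56 = 1288
  Gem: 14 * 45 = 630
  Scale: 8 * 43 = 344
  Herb: 9 * 25 = 225
  Bone: 18 * 13 = 234
Total = 1288 + 630 + 344 + 225 + 234 = 2721

2721 gold


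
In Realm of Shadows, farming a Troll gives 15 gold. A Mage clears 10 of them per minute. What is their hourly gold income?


Gold per minute = 15 * 10 = 150
Gold per hour = 150 * 60 = 9000

9000 gold/hour


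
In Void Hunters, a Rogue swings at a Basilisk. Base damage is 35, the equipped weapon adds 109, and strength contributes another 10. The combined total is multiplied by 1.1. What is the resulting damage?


Sum base + weapon + str = 35 + 109 + 10 = 154
Multiply by 1.1:
154 * 1.1 = 169.4

169.4 damage


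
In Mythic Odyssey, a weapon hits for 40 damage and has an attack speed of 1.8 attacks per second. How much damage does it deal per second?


DPS = damage * attack_speed
= 40 * 1.8
= 72.0

72.0 DPS


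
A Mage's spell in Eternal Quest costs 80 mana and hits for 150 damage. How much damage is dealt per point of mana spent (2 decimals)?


Efficiency = damage / mana
= 150 / 80
= 1.88

1.88 dmg/mana


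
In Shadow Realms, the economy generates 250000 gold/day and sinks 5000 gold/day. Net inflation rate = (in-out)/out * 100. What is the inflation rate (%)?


Net gold = 250000 - 5000 = 245000
Inflation rate = net / sunk * 100 = 245000 / 5000 * 100
= 49.0 * 100
= 4900.00%

4900.00%


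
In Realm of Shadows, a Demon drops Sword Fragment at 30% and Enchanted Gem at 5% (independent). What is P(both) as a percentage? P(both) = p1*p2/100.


For independent events, P(both) = P(A) * P(B)
= 30% * 5%
= 150 / 100 %
= 1.5%

1.5%


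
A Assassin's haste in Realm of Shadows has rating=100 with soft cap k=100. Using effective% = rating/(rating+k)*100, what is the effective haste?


effective% = rating / (rating + k) * 100
= 100 / (100 + 100) * 100
= 100 / 200 * 100
= 0.5 * 100
= 50.00%

50.00%


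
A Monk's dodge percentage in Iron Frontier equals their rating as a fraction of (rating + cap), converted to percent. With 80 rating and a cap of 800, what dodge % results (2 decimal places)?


dodge% = 80 / (80 + 800) * 100
= 80 / 880 * 100
= 0.090909 * 100
= 9.09%

9.09%


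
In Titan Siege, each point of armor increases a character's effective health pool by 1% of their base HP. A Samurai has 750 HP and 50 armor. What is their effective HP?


EHP = 750 * (1 + 50/100)
= 750 * (1 + 0.5)
= 750 * 1.5
= 1125.0

1125.0 EHP


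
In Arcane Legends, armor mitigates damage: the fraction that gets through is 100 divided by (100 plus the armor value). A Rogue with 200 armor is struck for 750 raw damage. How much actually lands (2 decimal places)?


actual = 750 * 100 / (100 + 200)
= 750 * 100 / 300
= 75000 / 300
= 250.00

250.00 damage


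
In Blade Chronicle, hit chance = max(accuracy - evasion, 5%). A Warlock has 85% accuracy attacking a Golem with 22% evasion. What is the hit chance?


accuracy - evasion = 85 - 22 = 63
Apply floor: max(63, 5) = 63
Hit chance = 63%

63%


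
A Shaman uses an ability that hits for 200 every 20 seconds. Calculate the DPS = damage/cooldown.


DPS = damage / cooldown
= 200 / 20
= 10.00

10.00 DPS


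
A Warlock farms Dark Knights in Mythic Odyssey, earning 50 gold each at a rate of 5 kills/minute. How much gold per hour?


Gold per minute = 50 * 5 = 250
Gold per hour = 250 * 60 = 15000

15000 gold/hour


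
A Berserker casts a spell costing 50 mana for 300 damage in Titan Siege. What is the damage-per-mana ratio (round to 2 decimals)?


Efficiency = damage / mana
= 300 / 50
= 6.00

6.00 dmg/mana


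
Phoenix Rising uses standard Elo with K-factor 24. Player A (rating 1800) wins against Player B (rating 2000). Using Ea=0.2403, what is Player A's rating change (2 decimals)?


Elo update: delta = K * (S - Ea), where S = 1 (wins)
S - Ea = 1 - 0.2403 = 0.7597
Rating change = 24 * 0.7597
= 18.23

18.23 rating points


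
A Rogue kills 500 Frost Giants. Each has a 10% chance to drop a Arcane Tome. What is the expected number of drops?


Expected drops = kills * (drop_rate / 100)
= 500 * (10 / 100)
= 500 * 0.1
= 50.0

50.0 drops


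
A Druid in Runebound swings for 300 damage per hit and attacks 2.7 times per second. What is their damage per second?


DPS = damage * attack_speed
= 300 * 2.7
= 810.0

810.0 DPS


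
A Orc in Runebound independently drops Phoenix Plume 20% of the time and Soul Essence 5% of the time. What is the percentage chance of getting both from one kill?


For independent events, P(both) = P(A) * P(B)
= 20% * 5%
= 100 / 100 %
= 1.0%

1.0%


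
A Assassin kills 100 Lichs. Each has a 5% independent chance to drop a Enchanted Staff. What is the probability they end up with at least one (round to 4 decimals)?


P(at least one) = 1 - P(none) = 1 - (1-p)^n
p = 5/100 = 0.05
1 - p = 0.95
(1 - p)^100 = 0.95^100 = 0.005921
P(at least one) = 1 - 0.005921 = 0.9941

0.9941


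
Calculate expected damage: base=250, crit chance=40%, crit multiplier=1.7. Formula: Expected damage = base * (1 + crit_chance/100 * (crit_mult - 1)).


E[dmg] = base * (1 + crit_chance * (crit_mult - 1))
cc as decimal = 40/100 = 0.4
cm - 1 = 1.7 - 1 = 0.7
Bonus factor = 0.4 * 0.7 = 0.28
Total multiplier = 1 + 0.28 = 1.28
Expected damage = 250 * 1.28 = 320.00

320.00 damage


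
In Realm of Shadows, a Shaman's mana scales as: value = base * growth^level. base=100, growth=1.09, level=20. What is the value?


value = base * growth^level
= 100 * 1.09^20
= 100 * 5.604411
= 560.44

560.44 mana


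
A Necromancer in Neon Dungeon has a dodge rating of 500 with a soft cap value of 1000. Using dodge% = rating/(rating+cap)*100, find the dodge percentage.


dodge% = 500 / (500 + 1000) * 100
= 500 / 1500 * 100
= 0.333333 * 100
= 33.33%

33.33%


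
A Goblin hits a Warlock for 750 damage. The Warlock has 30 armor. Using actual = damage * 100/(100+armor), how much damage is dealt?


actual = 750 * 100 / (100 + 30)
= 750 * 100 / 130
= 75000 / 130
= 576.92

576.92 damage


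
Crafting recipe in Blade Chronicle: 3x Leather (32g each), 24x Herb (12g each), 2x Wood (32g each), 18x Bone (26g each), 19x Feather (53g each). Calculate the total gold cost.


Cost breakdown:
  Leather: 3 * 32 = 96
  Herb: 24 * 12 = 288
  Wood: 2 * 32 = 64
  Bone: 18 * 26 = 468
  Feather: 19 * 53 = 1007
Total = 96 + 288 + 64 + 468 + 1007 = 1923

1923 gold


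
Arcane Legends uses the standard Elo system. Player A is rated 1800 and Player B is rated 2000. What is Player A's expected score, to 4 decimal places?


Elo expected score: Ea = 1/(1 + 10^((Rb-Ra)/400))
Rb - Ra = 2000 - 1800 = 200
(Rb-Ra)/400 = 200/400 = 0.5
10^0.5 = 3.162278
Ea = 1/(1 + 3.162278) = 1/4.162278 = 0.2403

0.2403


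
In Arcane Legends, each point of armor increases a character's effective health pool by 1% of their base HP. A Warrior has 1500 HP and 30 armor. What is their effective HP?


EHP = 1500 * (1 + 30/100)
= 1500 * (1 + 0.3)
= 1500 * 1.3
= 1950.0

1950.0 EHP


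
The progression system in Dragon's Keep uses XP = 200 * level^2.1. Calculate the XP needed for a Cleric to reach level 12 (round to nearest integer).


XP = 200 * level^2.1
Substitute level = 12:
XP = 200 * 12^2.1
= 200 * 184.6208
= 36924

36924 XP


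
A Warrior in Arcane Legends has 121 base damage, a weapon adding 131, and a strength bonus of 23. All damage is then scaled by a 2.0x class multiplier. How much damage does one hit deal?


Sum base + weapon + str = 121 + 131 + 23 = 275
Multiply by 2.0:
275 * 2.0 = 550.0

550.0 damage


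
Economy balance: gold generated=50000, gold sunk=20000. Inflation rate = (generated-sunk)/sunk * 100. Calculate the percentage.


Net gold = 50000 - 20000 = 30000
Inflation rate = net / sunk * 100 = 30000 / 20000 * 100
= 1.5 * 100
= 150.00%

150.00%


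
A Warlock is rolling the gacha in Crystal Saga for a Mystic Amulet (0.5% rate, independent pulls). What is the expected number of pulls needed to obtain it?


Expected pulls for a geometric distribution = 1/p = 100 / rate%
= 100 / 0.5
= 200.0

200.0 pulls


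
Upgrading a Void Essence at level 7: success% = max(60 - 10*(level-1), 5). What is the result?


raw_rate = 60 - 10 * (7 - 1)
= 60 - 10 * 6
= 60 - 60
= 0
Apply floor: max(0, 5) = 5%

5%


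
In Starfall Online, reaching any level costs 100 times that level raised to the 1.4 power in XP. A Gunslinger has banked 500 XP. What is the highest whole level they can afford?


XP = 100 * level^1.4, so level = (XP / 100)^(1/1.4)
= (500 / 100)^(1/1.4)
= 5.0^0.7143
= 3.1569
Floor: level = 3

level 3


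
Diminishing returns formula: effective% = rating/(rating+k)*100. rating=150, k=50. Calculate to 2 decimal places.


effective% = rating / (rating + k) * 100
= 150 / (150 + 50) * 100
= 150 / 200 * 100
= 0.75 * 100
= 75.00%

75.00%


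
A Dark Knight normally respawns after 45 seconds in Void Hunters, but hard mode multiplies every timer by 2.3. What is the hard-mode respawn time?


Respawn time = base * multiplier
= 45 * 2.3
= 103.5 seconds

103.5 seconds


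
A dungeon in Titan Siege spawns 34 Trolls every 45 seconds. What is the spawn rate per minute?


Spawns per minute = count * (60 / interval)
= 34 * (60 / 45)
= 34 * 1.3333
= 45.33

45.33 per minute


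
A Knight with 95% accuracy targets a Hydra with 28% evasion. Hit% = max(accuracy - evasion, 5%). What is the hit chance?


accuracy - evasion = 95 - 28 = 67
Apply floor: max(67, 5) = 67
Hit chance = 67%

67%


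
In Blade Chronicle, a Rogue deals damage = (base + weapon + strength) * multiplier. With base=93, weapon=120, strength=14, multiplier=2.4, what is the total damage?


Sum base + weapon + str = 93 + 120 + 14 = 227
Multiply by 2.4:
227 * 2.4 = 544.8

544.8 damage


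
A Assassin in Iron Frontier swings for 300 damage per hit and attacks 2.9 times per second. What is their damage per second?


DPS = damage * attack_speed
= 300 * 2.9
= 870.0

870.0 DPS


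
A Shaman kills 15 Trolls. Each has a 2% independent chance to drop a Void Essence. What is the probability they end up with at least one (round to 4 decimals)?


P(at least one) = 1 - P(none) = 1 - (1-p)^n
p = 2/100 = 0.02
1 - p = 0.98
(1 - p)^15 = 0.98^15 = 0.738569
P(at least one) = 1 - 0.738569 = 0.2614

0.2614


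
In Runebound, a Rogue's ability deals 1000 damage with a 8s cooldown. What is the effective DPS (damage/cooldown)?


DPS = damage / cooldown
= 1000 / 8
= 125.00

125.00 DPS


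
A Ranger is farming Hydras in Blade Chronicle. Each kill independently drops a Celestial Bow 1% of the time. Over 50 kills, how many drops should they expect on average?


Expected drops = kills * (drop_rate / 100)
= 50 * (1 / 100)
= 50 * 0.01
= 0.5

0.5 drops


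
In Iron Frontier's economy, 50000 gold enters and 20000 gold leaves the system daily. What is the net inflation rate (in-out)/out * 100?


Net gold = 50000 - 20000 = 30000
Inflation rate = net / sunk * 100 = 30000 / 20000 * 100
= 1.5 * 100
= 150.00%

150.00%


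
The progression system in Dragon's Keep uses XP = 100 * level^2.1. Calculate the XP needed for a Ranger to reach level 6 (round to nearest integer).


XP = 100 * level^2.1
Substitute level = 6:
XP = 100 * 6^2.1
= 100 * 43.0643
= 4306

4306 XP


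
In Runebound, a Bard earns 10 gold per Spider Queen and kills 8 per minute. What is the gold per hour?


Gold per minute = 10 * 8 = 80
Gold per hour = 80 * 60 = 4800

4800 gold/hour


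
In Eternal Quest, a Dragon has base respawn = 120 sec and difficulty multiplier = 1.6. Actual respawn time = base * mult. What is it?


Respawn time = base * multiplier
= 120 * 1.6
= 192.0 seconds

192.0 seconds


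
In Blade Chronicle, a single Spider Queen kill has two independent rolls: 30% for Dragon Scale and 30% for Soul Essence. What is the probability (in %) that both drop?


For independent events, P(both) = P(A) * P(B)
= 30% * 30%
= 900 / 100 %
= 9.0%

9.0%


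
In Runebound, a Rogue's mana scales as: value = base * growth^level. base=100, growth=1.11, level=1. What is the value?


value = base * growth^level
= 100 * 1.11^1
= 100 * 1.11
= 111.00

111.00 mana


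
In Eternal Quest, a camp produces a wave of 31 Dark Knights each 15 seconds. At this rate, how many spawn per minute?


Spawns per minute = count * (60 / interval)
= 31 * (60 / 15)
= 31 * 4.0
= 124.0

124.0 per minute


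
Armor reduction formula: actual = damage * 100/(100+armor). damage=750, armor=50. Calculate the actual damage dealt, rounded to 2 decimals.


actual = 750 * 100 / (100 + 50)
= 750 * 100 / 150
= 75000 / 150
= 500.00

500.00 damage


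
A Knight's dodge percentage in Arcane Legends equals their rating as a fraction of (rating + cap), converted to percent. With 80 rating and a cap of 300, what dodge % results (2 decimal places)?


dodge% = 80 / (80 + 300) * 100
= 80 / 380 * 100
= 0.210526 * 100
= 21.05%

21.05%


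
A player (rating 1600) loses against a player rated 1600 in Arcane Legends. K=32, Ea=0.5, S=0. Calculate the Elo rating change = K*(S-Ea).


Elo update: delta = K * (S - Ea), where S = 0 (loses)
S - Ea = 0 - 0.5 = -0.5
Rating change = 32 * -0.5
= -16.00

-16.00 rating points


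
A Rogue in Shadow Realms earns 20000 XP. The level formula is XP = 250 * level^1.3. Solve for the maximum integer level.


XP = 250 * level^1.3, so level = (XP / 250)^(1/1.3)
= (20000 / 250)^(1/1.3)
= 80.0^0.7692
= 29.1015
Floor: level = 29

level 29


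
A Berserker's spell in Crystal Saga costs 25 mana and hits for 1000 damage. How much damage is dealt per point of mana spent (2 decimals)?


Efficiency = damage / mana
= 1000 / 25
= 40.00

40.00 dmg/mana


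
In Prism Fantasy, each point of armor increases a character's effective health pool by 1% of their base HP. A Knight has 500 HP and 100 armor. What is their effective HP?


EHP = 500 * (1 + 100/100)
= 500 * (1 + 1.0)
= 500 * 2.0
= 1000.0

1000.0 EHP


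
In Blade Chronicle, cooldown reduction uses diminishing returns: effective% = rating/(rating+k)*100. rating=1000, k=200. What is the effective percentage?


effective% = rating / (rating + k) * 100
= 1000 / (1000 + 200) * 100
= 1000 / 1200 * 100
= 0.833333 * 100
= 83.33%

83.33%


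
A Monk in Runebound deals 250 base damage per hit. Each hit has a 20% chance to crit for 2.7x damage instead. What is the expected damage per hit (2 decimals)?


E[dmg] = base * (1 + crit_chance * (crit_mult - 1))
cc as decimal = 20/100 = 0.2
cm - 1 = 2.7 - 1 = 1.7
Bonus factor = 0.2 * 1.7 = 0.34
Total multiplier = 1 + 0.34 = 1.34
Expected damage = 250 * 1.34 = 335.00

335.00 damage


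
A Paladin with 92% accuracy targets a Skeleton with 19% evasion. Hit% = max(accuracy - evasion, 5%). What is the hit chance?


accuracy - evasion = 92 - 19 = 73
Apply floor: max(73, 5) = 73
Hit chance = 73%

73%


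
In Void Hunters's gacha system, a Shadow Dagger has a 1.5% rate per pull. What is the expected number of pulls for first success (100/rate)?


Expected pulls for a geometric distribution = 1/p = 100 / rate%
= 100 / 1.5
= 66.67

66.67 pulls


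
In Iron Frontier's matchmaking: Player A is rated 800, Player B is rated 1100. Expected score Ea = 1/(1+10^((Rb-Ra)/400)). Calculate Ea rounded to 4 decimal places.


Elo expected score: Ea = 1/(1 + 10^((Rb-Ra)/400))
Rb - Ra = 1100 - 800 = 300
(Rb-Ra)/400 = 300/400 = 0.75
10^0.75 = 5.623413
Ea = 1/(1 + 5.623413) = 1/6.623413 = 0.1510

0.1510


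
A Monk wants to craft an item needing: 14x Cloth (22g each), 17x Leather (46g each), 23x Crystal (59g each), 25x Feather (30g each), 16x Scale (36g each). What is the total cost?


Cost breakdown:
  Cloth: 14 * 22 = 308
  Leather: 17 * 46 = 782
  Crystal: 23 * 59 = 1357
  Feather: 25 * 30 = 750
  Scale: 16 * 36 = 576
Total = 308 + 782 + 1357 + 750 + 576 = 3773

3773 gold


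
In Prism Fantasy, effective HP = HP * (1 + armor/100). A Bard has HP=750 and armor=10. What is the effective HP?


EHP = 750 * (1 + 10/100)
= 750 * (1 + 0.1)
= 750 * 1.1
= 825.0

825.0 EHP


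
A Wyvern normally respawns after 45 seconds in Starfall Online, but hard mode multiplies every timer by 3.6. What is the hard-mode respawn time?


Respawn time = base * multiplier
= 45 * 3.6
= 162.0 seconds

162.0 seconds


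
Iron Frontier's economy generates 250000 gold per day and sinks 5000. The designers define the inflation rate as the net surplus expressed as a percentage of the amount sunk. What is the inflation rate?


Net gold = 250000 - 5000 = 245000
Inflation rate = net / sunk * 100 = 245000 / 5000 * 100
= 49.0 * 100
= 4900.00%

4900.00%


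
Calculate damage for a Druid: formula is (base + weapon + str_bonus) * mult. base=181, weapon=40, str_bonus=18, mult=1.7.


Sum base + weapon + str = 181 + 40 + 18 = 239
Multiply by 1.7:
239 * 1.7 = 406.3

406.3 damage


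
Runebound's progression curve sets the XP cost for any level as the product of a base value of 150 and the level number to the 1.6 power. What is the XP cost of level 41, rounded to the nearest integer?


XP = 150 * level^1.6
Substitute level = 41:
XP = 150 * 41^1.6
= 150 * 380.5872
= 57088

57088 XP


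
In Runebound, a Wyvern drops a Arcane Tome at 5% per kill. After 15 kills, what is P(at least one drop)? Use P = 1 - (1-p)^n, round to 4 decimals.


P(at least one) = 1 - P(none) = 1 - (1-p)^n
p = 5/100 = 0.05
1 - p = 0.95
(1 - p)^15 = 0.95^15 = 0.463291
P(at least one) = 1 - 0.463291 = 0.5367

0.5367


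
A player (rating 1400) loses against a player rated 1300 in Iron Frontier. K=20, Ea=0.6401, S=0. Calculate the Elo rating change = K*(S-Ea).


Elo update: delta = K * (S - Ea), where S = 0 (loses)
S - Ea = 0 - 0.6401 = -0.6401
Rating change = 20 * -0.6401
= -12.80

-12.80 rating points


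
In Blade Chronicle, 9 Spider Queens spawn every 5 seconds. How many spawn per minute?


Spawns per minute = count * (60 / interval)
= 9 * (60 / 5)
= 9 * 12.0
= 108.0

108.0 per minute


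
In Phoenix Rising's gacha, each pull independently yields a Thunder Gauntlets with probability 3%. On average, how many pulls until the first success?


Expected pulls for a geometric distribution = 1/p = 100 / rate%
= 100 / 3
= 33.33

33.33 pulls


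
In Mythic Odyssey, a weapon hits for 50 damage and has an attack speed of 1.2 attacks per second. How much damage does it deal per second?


DPS = damage * attack_speed
= 50 * 1.2
= 60.0

60.0 DPS


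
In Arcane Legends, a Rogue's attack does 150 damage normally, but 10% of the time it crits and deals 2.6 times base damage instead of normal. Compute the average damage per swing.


E[dmg] = base * (1 + crit_chance * (crit_mult - 1))
cc as decimal = 10/100 = 0.1
cm - 1 = 2.6 - 1 = 1.6
Bonus factor = 0.1 * 1.6 = 0.16
Total multiplier = 1 + 0.16 = 1.16
Expected damage = 150 * 1.16 = 174.00

174.00 damage


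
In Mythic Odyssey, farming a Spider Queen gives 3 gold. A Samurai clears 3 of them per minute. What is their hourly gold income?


Gold per minute = 3 * 3 = 9
Gold per hour = 9 * 60 = 540

540 gold/hour


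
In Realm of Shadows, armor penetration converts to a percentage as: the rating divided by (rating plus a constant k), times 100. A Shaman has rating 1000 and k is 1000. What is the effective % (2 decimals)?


effective% = rating / (rating + k) * 100
= 1000 / (1000 + 1000) * 100
= 1000 / 2000 * 100
= 0.5 * 100
= 50.00%

50.00%


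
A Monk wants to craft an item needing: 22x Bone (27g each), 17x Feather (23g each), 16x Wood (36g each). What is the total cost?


Cost breakdown:
  Bone: 22 * 27 = 594
  Feather: 17 * 23 = 391
  Wood: 16 * 36 = 576
Total = 594 + 391 + 576 = 1561

1561 gold


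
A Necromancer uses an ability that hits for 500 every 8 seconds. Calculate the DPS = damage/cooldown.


DPS = damage / cooldown
= 500 / 8
= 62.50

62.50 DPS


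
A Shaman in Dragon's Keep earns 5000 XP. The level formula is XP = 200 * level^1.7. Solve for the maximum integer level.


XP = 200 * level^1.7, so level = (XP / 200)^(1/1.7)
= (5000 / 200)^(1/1.7)
= 25.0^0.5882
= 6.6423
Floor: level = 6

level 6


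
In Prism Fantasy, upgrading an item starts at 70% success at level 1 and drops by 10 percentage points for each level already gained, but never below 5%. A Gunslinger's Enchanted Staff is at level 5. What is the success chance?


raw_rate = 70 - 10 * (5 - 1)
= 70 - 10 * 4
= 70 - 40
= 30
Apply floor: max(30, 5) = 30%

30%


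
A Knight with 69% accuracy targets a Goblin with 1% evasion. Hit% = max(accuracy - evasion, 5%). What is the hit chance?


accuracy - evasion = 69 - 1 = 68
Apply floor: max(68, 5) = 68
Hit chance = 68%

68%


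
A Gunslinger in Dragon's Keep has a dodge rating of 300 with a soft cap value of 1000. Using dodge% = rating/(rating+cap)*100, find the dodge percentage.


dodge% = 300 / (300 + 1000) * 100
= 300 / 1300 * 100
= 0.230769 * 100
= 23.08%

23.08%


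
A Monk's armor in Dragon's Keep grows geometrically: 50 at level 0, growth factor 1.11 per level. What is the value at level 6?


value = base * growth^level
= 50 * 1.11^6
= 50 * 1.870415
= 93.52

93.52 armor


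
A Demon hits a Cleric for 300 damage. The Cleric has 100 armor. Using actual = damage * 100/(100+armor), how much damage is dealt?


actual = 300 * 100 / (100 + 100)
= 300 * 100 / 200
= 30000 / 200
= 150.00

150.00 damage


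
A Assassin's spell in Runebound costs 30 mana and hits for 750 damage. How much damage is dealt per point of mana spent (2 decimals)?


Efficiency = damage / mana
= 750 / 30
= 25.00

25.00 dmg/mana


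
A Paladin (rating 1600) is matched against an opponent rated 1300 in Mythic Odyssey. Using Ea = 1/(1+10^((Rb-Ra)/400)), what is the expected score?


Elo expected score: Ea = 1/(1 + 10^((Rb-Ra)/400))
Rb - Ra = 1300 - 1600 = -300
(Rb-Ra)/400 = -300/400 = -0.75
10^-0.75 = 0.177828
Ea = 1/(1 + 0.177828) = 1/1.177828 = 0.8490

0.8490


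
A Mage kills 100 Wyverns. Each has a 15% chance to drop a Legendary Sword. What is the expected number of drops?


Expected drops = kills * (drop_rate / 100)
= 100 * (15 / 100)
= 100 * 0.15
= 15.0

15.0 drops


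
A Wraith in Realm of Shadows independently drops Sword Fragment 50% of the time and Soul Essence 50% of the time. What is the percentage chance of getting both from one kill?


For independent events, P(both) = P(A) * P(B)
= 50% * 50%
= 2500 / 100 %
= 25.0%

25.0%


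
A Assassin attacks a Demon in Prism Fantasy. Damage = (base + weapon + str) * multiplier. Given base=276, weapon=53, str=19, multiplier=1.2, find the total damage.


Sum base + weapon + str = 276 + 53 + 19 = 348
Multiply by 1.2:
348 * 1.2 = 417.6

417.6 damage


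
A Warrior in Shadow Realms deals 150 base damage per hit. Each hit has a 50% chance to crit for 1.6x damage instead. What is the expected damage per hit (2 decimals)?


E[dmg] = base * (1 + crit_chance * (crit_mult - 1))
cc as decimal = 50/100 = 0.5
cm - 1 = 1.6 - 1 = 0.6
Bonus factor = 0.5 * 0.6 = 0.3
Total multiplier = 1 + 0.3 = 1.3
Expected damage = 150 * 1.3 = 195.00

195.00 damage


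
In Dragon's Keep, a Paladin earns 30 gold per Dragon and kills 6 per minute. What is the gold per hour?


Gold per minute = 30 * 6 = 180
Gold per hour = 180 * 60 = 10800

10800 gold/hour


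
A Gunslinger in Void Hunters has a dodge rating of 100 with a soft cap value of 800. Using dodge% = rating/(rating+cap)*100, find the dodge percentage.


dodge% = 100 / (100 + 800) * 100
= 100 / 900 * 100
= 0.111111 * 100
= 11.11%

11.11%


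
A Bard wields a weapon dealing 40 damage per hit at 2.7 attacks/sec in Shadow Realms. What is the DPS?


DPS = damage * attack_speed
= 40 * 2.7
= 108.0

108.0 DPS


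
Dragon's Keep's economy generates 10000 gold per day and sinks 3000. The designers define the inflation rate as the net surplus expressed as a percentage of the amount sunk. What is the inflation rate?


Net gold = 10000 - 3000 = 7000
Inflation rate = net / sunk * 100 = 7000 / 3000 * 100
= 2.333333 * 100
= 233.33%

233.33%


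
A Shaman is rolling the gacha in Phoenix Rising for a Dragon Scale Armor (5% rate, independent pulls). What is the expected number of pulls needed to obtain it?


Expected pulls for a geometric distribution = 1/p = 100 / rate%
= 100 / 5
= 20.0

20.0 pulls


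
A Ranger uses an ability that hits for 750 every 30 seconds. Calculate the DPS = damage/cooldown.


DPS = damage / cooldown
= 750 / 30
= 25.00

25.00 DPS


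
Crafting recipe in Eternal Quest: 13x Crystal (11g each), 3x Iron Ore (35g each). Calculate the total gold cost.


Cost breakdown:
  Crystal: 13 * 11 = 143
  Iron Ore: 3 * 35 = 105
Total = 143 + 105 = 248

248 gold


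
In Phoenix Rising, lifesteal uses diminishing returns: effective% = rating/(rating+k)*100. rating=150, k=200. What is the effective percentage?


effective% = rating / (rating + k) * 100
= 150 / (150 + 200) * 100
= 150 / 350 * 100
= 0.428571 * 100
= 42.86%

42.86%
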